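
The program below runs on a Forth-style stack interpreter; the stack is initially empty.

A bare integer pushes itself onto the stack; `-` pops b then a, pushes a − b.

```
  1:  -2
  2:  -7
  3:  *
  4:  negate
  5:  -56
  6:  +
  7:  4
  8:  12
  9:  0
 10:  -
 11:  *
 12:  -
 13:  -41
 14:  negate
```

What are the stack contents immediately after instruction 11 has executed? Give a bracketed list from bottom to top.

-2     : [-2]
-7     : [-2, -7]
*      : [14]
negate : [-14]
-56    : [-14, -56]
+      : [-70]
4      : [-70, 4]
12     : [-70, 4, 12]
0      : [-70, 4, 12, 0]
-      : [-70, 4, 12]
*      : [-70, 48]

[-70, 48]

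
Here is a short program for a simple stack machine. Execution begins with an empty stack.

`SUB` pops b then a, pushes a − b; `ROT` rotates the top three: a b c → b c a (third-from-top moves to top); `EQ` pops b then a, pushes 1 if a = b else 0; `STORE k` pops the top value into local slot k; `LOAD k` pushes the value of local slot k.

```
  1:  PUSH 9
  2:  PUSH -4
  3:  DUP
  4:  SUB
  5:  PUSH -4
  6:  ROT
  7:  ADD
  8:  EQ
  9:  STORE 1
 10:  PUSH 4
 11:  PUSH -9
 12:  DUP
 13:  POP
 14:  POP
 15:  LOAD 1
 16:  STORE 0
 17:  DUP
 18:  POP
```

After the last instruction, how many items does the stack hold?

1

PUSH 9  → [9]
PUSH -4 → [9, -4]
DUP     → [9, -4, -4]
SUB     → [9, 0]
PUSH -4 → [9, 0, -4]
ROT     → [0, -4, 9]
ADD     → [0, 5]
EQ      → [0]
STORE 1 → []
PUSH 4  → [4]
PUSH -9 → [4, -9]
DUP     → [4, -9, -9]
POP     → [4, -9]
POP     → [4]
LOAD 1  → [4, 0]
STORE 0 → [4]
DUP     → [4, 4]
POP     → [4]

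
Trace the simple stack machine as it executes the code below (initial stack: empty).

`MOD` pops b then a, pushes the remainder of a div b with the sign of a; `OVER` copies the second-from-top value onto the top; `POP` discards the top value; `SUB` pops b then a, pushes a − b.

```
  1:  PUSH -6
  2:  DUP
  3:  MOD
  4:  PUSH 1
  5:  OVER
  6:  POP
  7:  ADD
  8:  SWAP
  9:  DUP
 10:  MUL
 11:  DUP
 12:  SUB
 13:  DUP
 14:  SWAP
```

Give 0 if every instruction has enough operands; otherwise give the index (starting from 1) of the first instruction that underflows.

PUSH -6 : -6
DUP     : -6 -6
MOD     : 0
PUSH 1  : 0 1
OVER    : 0 1 0
POP     : 0 1
ADD     : 1
SWAP  — needs 2 operands, stack has 1 → underflow

8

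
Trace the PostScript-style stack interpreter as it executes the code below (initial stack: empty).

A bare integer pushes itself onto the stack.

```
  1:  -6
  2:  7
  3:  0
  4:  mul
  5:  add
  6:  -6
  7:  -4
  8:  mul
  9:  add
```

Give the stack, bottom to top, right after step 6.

-6  -> -6
7   -> -6 7
0   -> -6 7 0
mul -> -6 0
add -> -6
-6  -> -6 -6

[-6, -6]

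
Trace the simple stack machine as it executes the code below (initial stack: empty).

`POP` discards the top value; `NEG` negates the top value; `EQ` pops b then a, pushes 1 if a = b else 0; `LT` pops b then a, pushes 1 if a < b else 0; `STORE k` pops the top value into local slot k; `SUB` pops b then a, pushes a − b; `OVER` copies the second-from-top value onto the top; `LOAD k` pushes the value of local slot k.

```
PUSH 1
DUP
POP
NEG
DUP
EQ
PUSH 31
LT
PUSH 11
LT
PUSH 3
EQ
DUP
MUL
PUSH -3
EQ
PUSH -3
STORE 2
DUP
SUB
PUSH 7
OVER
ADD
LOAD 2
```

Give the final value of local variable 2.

-3

PUSH 1  -> 1
DUP     -> 1 1
POP     -> 1
NEG     -> -1
DUP     -> -1 -1
EQ      -> 1
PUSH 31 -> 1 31
LT      -> 1
PUSH 11 -> 1 11
LT      -> 1
PUSH 3  -> 1 3
EQ      -> 0
DUP     -> 0 0
MUL     -> 0
PUSH -3 -> 0 -3
EQ      -> 0
PUSH -3 -> 0 -3
STORE 2 -> 0
DUP     -> 0 0
SUB     -> 0
PUSH 7  -> 0 7
OVER    -> 0 7 0
ADD     -> 0 7
LOAD 2  -> 0 7 -3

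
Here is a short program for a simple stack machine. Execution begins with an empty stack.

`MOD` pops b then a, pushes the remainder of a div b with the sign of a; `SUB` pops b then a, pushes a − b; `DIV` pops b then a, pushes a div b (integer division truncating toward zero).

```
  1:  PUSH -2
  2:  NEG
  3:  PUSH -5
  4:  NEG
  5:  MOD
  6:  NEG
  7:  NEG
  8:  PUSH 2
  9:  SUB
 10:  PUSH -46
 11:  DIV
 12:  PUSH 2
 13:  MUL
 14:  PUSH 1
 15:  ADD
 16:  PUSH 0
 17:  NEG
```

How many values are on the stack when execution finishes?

PUSH -2  : -2
NEG      : 2
PUSH -5  : 2 -5
NEG      : 2 5
MOD      : 2
NEG      : -2
NEG      : 2
PUSH 2   : 2 2
SUB      : 0
PUSH -46 : 0 -46
DIV      : 0
PUSH 2   : 0 2
MUL      : 0
PUSH 1   : 0 1
ADD      : 1
PUSH 0   : 1 0
NEG      : 1 0

2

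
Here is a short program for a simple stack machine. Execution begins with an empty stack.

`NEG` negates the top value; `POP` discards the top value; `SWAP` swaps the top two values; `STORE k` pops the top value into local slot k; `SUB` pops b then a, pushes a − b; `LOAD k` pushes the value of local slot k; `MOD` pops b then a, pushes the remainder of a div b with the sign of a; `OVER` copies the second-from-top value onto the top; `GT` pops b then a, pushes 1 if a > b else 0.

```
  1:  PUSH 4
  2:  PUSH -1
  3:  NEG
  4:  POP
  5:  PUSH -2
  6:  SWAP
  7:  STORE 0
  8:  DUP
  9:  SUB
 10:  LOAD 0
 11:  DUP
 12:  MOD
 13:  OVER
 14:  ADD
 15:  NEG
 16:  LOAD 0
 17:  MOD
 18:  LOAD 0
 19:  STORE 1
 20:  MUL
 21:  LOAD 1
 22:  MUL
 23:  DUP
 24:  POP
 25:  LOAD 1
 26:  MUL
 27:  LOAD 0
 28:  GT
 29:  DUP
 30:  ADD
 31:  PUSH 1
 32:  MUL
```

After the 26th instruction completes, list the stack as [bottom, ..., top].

PUSH 4  → 4
PUSH -1 → 4 -1
NEG     → 4 1
POP     → 4
PUSH -2 → 4 -2
SWAP    → -2 4
STORE 0 → -2
DUP     → -2 -2
SUB     → 0
LOAD 0  → 0 4
DUP     → 0 4 4
MOD     → 0 0
OVER    → 0 0 0
ADD     → 0 0
NEG     → 0 0
LOAD 0  → 0 0 4
MOD     → 0 0
LOAD 0  → 0 0 4
STORE 1 → 0 0
MUL     → 0
LOAD 1  → 0 4
MUL     → 0
DUP     → 0 0
POP     → 0
LOAD 1  → 0 4
MUL     → 0

[0]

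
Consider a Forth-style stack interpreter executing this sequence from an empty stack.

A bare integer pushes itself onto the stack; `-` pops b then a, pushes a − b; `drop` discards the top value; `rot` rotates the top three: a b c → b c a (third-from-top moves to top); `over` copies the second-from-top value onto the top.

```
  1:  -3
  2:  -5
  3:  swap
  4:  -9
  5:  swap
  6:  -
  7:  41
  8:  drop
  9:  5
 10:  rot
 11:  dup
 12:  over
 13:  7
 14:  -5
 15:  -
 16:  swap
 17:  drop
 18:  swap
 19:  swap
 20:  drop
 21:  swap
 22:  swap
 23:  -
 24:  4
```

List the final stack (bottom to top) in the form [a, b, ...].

-3   -> -3
-5   -> -3 -5
swap -> -5 -3
-9   -> -5 -3 -9
swap -> -5 -9 -3
-    -> -5 -6
41   -> -5 -6 41
drop -> -5 -6
5    -> -5 -6 5
rot  -> -6 5 -5
dup  -> -6 5 -5 -5
over -> -6 5 -5 -5 -5
7    -> -6 5 -5 -5 -5 7
-5   -> -6 5 -5 -5 -5 7 -5
-    -> -6 5 -5 -5 -5 12
swap -> -6 5 -5 -5 12 -5
drop -> -6 5 -5 -5 12
swap -> -6 5 -5 12 -5
swap -> -6 5 -5 -5 12
drop -> -6 5 -5 -5
swap -> -6 5 -5 -5
swap -> -6 5 -5 -5
-    -> -6 5 0
4    -> -6 5 0 4

[-6, 5, 0, 4]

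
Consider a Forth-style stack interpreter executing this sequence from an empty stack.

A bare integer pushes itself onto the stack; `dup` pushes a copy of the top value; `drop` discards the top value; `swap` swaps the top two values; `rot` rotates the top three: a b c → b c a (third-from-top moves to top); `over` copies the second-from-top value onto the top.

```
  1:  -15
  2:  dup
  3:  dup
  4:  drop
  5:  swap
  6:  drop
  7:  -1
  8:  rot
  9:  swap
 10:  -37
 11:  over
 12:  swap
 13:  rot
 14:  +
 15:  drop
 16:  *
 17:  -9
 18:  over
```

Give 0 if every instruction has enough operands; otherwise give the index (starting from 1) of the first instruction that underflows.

-15   [-15]
dup   [-15, -15]
dup   [-15, -15, -15]
drop  [-15, -15]
swap  [-15, -15]
drop  [-15]
-1    [-15, -1]
rot  — needs 3 operands, stack has 2 → underflow

8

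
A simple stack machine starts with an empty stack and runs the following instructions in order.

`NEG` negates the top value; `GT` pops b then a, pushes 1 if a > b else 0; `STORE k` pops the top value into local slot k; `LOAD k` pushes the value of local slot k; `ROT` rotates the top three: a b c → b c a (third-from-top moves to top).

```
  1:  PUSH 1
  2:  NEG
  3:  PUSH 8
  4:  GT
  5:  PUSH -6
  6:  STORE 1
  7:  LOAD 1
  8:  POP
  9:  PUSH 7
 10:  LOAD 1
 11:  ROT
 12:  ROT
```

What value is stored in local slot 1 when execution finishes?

-6

PUSH 1   [1]
NEG      [-1]
PUSH 8   [-1, 8]
GT       [0]
PUSH -6  [0, -6]
STORE 1  [0]
LOAD 1   [0, -6]
POP      [0]
PUSH 7   [0, 7]
LOAD 1   [0, 7, -6]
ROT      [7, -6, 0]
ROT      [-6, 0, 7]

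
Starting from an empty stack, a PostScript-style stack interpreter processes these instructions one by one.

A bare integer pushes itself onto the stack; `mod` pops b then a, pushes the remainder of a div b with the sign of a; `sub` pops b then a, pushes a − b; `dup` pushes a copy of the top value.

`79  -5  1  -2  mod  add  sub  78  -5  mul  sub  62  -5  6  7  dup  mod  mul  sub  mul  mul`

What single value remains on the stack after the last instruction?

79  : [79]
-5  : [79, -5]
1   : [79, -5, 1]
-2  : [79, -5, 1, -2]
mod : [79, -5, 1]
add : [79, -4]
sub : [83]
78  : [83, 78]
-5  : [83, 78, -5]
mul : [83, -390]
sub : [473]
62  : [473, 62]
-5  : [473, 62, -5]
6   : [473, 62, -5, 6]
7   : [473, 62, -5, 6, 7]
dup : [473, 62, -5, 6, 7, 7]
mod : [473, 62, -5, 6, 0]
mul : [473, 62, -5, 0]
sub : [473, 62, -5]
mul : [473, -310]
mul : [-146630]

-146630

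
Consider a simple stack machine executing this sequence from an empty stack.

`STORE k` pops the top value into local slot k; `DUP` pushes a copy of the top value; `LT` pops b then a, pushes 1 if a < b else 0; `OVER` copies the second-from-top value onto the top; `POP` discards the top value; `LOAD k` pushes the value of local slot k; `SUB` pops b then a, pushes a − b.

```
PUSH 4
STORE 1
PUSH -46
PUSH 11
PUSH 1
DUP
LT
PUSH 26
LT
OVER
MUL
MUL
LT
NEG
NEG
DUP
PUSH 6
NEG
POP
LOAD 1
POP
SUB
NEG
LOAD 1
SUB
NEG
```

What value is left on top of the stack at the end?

PUSH 4   -> [4]
STORE 1  -> []
PUSH -46 -> [-46]
PUSH 11  -> [-46, 11]
PUSH 1   -> [-46, 11, 1]
DUP      -> [-46, 11, 1, 1]
LT       -> [-46, 11, 0]
PUSH 26  -> [-46, 11, 0, 26]
LT       -> [-46, 11, 1]
OVER     -> [-46, 11, 1, 11]
MUL      -> [-46, 11, 11]
MUL      -> [-46, 121]
LT       -> [1]
NEG      -> [-1]
NEG      -> [1]
DUP      -> [1, 1]
PUSH 6   -> [1, 1, 6]
NEG      -> [1, 1, -6]
POP      -> [1, 1]
LOAD 1   -> [1, 1, 4]
POP      -> [1, 1]
SUB      -> [0]
NEG      -> [0]
LOAD 1   -> [0, 4]
SUB      -> [-4]
NEG      -> [4]

4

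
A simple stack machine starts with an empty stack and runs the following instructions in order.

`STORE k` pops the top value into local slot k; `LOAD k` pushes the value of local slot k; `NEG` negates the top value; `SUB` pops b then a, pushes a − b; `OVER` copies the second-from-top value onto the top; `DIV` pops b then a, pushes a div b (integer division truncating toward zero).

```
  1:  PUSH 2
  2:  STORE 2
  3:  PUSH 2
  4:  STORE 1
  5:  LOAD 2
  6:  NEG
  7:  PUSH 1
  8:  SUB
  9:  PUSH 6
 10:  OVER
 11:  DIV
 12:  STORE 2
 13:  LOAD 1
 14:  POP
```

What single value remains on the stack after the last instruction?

-3

PUSH 2   2
STORE 2  (empty)
PUSH 2   2
STORE 1  (empty)
LOAD 2   2
NEG      -2
PUSH 1   -2 1
SUB      -3
PUSH 6   -3 6
OVER     -3 6 -3
DIV      -3 -2
STORE 2  -3
LOAD 1   -3 2
POP      -3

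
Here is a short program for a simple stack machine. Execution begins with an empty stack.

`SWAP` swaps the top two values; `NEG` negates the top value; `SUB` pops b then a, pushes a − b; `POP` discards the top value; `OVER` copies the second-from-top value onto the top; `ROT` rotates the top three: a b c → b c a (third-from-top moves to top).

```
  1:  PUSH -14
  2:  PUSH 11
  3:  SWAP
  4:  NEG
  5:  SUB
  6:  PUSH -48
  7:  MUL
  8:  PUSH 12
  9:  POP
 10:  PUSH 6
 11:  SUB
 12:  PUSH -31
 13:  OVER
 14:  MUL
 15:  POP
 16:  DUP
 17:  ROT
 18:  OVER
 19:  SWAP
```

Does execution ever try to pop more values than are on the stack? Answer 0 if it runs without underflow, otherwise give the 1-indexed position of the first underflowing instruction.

17

PUSH -14  -14
PUSH 11   -14 11
SWAP      11 -14
NEG       11 14
SUB       -3
PUSH -48  -3 -48
MUL       144
PUSH 12   144 12
POP       144
PUSH 6    144 6
SUB       138
PUSH -31  138 -31
OVER      138 -31 138
MUL       138 -4278
POP       138
DUP       138 138
ROT  — needs 3 operands, stack has 2 → underflow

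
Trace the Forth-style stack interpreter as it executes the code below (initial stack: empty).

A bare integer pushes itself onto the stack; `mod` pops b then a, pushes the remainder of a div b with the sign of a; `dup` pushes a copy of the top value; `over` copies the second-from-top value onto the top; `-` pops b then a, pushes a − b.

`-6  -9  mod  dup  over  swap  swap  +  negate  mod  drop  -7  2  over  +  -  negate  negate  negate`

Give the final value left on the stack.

2

-6      [-6]
-9      [-6, -9]
mod     [-6]
dup     [-6, -6]
over    [-6, -6, -6]
swap    [-6, -6, -6]
swap    [-6, -6, -6]
+       [-6, -12]
negate  [-6, 12]
mod     [-6]
drop    []
-7      [-7]
2       [-7, 2]
over    [-7, 2, -7]
+       [-7, -5]
-       [-2]
negate  [2]
negate  [-2]
negate  [2]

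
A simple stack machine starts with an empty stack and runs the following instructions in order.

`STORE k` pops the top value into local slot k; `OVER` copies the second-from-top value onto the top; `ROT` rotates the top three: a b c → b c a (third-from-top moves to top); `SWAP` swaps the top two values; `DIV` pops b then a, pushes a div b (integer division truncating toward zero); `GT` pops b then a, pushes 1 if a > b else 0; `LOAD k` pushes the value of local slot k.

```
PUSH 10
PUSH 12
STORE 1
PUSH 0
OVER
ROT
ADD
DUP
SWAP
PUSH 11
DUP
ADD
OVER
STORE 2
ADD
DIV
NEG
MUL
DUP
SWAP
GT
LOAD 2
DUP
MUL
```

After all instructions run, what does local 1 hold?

12

PUSH 10 : 10
PUSH 12 : 10 12
STORE 1 : 10
PUSH 0  : 10 0
OVER    : 10 0 10
ROT     : 0 10 10
ADD     : 0 20
DUP     : 0 20 20
SWAP    : 0 20 20
PUSH 11 : 0 20 20 11
DUP     : 0 20 20 11 11
ADD     : 0 20 20 22
OVER    : 0 20 20 22 20
STORE 2 : 0 20 20 22
ADD     : 0 20 42
DIV     : 0 0
NEG     : 0 0
MUL     : 0
DUP     : 0 0
SWAP    : 0 0
GT      : 0
LOAD 2  : 0 20
DUP     : 0 20 20
MUL     : 0 400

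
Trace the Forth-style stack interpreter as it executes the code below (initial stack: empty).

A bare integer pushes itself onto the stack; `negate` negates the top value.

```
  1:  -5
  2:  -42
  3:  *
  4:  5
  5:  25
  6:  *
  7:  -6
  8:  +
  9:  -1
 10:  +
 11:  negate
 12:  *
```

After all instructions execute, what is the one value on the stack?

-5     : [-5]
-42    : [-5, -42]
*      : [210]
5      : [210, 5]
25     : [210, 5, 25]
*      : [210, 125]
-6     : [210, 125, -6]
+      : [210, 119]
-1     : [210, 119, -1]
+      : [210, 118]
negate : [210, -118]
*      : [-24780]

-24780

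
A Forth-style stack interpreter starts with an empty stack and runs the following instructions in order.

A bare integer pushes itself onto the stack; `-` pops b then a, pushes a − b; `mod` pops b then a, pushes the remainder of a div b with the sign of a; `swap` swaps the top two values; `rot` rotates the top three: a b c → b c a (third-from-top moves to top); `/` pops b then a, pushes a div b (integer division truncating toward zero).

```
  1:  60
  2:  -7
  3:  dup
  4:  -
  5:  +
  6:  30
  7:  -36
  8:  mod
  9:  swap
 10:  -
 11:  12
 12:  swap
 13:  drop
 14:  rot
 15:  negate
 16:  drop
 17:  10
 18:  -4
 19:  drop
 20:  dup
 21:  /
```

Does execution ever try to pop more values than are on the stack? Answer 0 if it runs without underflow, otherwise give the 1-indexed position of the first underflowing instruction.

14

60   : [60]
-7   : [60, -7]
dup  : [60, -7, -7]
-    : [60, 0]
+    : [60]
30   : [60, 30]
-36  : [60, 30, -36]
mod  : [60, 30]
swap : [30, 60]
-    : [-30]
12   : [-30, 12]
swap : [12, -30]
drop : [12]
rot  — needs 3 operands, stack has 1 → underflow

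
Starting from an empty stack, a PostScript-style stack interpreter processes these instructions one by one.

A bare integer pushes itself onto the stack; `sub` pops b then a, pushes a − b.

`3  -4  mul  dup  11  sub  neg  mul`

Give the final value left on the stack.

-276

3    [3]
-4   [3, -4]
mul  [-12]
dup  [-12, -12]
11   [-12, -12, 11]
sub  [-12, -23]
neg  [-12, 23]
mul  [-276]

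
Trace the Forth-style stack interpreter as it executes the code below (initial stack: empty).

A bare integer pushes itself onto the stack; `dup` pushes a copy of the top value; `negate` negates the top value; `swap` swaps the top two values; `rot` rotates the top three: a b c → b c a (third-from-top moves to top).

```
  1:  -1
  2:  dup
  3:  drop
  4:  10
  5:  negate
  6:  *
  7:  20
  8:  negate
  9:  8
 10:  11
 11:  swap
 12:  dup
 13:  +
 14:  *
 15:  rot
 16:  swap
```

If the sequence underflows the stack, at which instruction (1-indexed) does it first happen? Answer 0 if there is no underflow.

0

-1      [-1]
dup     [-1, -1]
drop    [-1]
10      [-1, 10]
negate  [-1, -10]
*       [10]
20      [10, 20]
negate  [10, -20]
8       [10, -20, 8]
11      [10, -20, 8, 11]
swap    [10, -20, 11, 8]
dup     [10, -20, 11, 8, 8]
+       [10, -20, 11, 16]
*       [10, -20, 176]
rot     [-20, 176, 10]
swap    [-20, 10, 176]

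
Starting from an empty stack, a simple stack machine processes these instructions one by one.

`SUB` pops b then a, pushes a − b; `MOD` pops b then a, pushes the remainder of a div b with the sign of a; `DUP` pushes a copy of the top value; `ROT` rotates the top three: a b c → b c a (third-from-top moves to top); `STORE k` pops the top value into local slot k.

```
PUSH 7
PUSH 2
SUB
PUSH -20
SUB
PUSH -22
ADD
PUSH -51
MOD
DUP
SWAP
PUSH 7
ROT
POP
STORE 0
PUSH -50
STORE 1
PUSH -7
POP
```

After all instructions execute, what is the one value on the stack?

PUSH 7    7
PUSH 2    7 2
SUB       5
PUSH -20  5 -20
SUB       25
PUSH -22  25 -22
ADD       3
PUSH -51  3 -51
MOD       3
DUP       3 3
SWAP      3 3
PUSH 7    3 3 7
ROT       3 7 3
POP       3 7
STORE 0   3
PUSH -50  3 -50
STORE 1   3
PUSH -7   3 -7
POP       3

3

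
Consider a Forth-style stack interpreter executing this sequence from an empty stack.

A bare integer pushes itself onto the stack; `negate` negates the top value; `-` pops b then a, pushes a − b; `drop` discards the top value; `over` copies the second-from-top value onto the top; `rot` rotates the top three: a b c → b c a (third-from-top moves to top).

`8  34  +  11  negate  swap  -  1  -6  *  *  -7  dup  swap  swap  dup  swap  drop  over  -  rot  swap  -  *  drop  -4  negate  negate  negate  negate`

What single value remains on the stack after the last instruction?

-4

8      -> [8]
34     -> [8, 34]
+      -> [42]
11     -> [42, 11]
negate -> [42, -11]
swap   -> [-11, 42]
-      -> [-53]
1      -> [-53, 1]
-6     -> [-53, 1, -6]
*      -> [-53, -6]
*      -> [318]
-7     -> [318, -7]
dup    -> [318, -7, -7]
swap   -> [318, -7, -7]
swap   -> [318, -7, -7]
dup    -> [318, -7, -7, -7]
swap   -> [318, -7, -7, -7]
drop   -> [318, -7, -7]
over   -> [318, -7, -7, -7]
-      -> [318, -7, 0]
rot    -> [-7, 0, 318]
swap   -> [-7, 318, 0]
-      -> [-7, 318]
*      -> [-2226]
drop   -> []
-4     -> [-4]
negate -> [4]
negate -> [-4]
negate -> [4]
negate -> [-4]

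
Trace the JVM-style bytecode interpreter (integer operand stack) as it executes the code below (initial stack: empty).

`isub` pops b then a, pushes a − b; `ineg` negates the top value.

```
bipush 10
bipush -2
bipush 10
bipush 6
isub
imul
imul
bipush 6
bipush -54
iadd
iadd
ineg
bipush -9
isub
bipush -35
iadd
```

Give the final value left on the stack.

bipush 10   10
bipush -2   10 -2
bipush 10   10 -2 10
bipush 6    10 -2 10 6
isub        10 -2 4
imul        10 -8
imul        -80
bipush 6    -80 6
bipush -54  -80 6 -54
iadd        -80 -48
iadd        -128
ineg        128
bipush -9   128 -9
isub        137
bipush -35  137 -35
iadd        102

102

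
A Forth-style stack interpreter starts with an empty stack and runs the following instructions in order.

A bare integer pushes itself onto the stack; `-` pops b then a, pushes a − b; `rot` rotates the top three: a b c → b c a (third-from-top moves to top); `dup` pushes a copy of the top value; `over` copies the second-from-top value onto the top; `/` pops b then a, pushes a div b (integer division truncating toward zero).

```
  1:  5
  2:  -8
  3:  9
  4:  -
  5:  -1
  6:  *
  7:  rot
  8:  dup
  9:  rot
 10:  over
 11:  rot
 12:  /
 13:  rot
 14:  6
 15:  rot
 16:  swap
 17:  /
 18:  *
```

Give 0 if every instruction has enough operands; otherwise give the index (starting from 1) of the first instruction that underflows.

7

5  : 5
-8 : 5 -8
9  : 5 -8 9
-  : 5 -17
-1 : 5 -17 -1
*  : 5 17
rot  — needs 3 operands, stack has 2 → underflow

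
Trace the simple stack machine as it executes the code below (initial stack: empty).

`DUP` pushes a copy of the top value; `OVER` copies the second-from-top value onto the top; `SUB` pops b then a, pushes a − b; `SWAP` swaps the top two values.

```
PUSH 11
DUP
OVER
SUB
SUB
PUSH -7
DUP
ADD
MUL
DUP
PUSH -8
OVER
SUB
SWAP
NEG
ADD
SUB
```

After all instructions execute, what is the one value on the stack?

-454

PUSH 11  [11]
DUP      [11, 11]
OVER     [11, 11, 11]
SUB      [11, 0]
SUB      [11]
PUSH -7  [11, -7]
DUP      [11, -7, -7]
ADD      [11, -14]
MUL      [-154]
DUP      [-154, -154]
PUSH -8  [-154, -154, -8]
OVER     [-154, -154, -8, -154]
SUB      [-154, -154, 146]
SWAP     [-154, 146, -154]
NEG      [-154, 146, 154]
ADD      [-154, 300]
SUB      [-454]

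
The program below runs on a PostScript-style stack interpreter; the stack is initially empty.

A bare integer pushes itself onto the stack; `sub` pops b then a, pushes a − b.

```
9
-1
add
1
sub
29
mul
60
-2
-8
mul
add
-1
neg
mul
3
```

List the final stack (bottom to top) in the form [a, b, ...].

9    9
-1   9 -1
add  8
1    8 1
sub  7
29   7 29
mul  203
60   203 60
-2   203 60 -2
-8   203 60 -2 -8
mul  203 60 16
add  203 76
-1   203 76 -1
neg  203 76 1
mul  203 76
3    203 76 3

[203, 76, 3]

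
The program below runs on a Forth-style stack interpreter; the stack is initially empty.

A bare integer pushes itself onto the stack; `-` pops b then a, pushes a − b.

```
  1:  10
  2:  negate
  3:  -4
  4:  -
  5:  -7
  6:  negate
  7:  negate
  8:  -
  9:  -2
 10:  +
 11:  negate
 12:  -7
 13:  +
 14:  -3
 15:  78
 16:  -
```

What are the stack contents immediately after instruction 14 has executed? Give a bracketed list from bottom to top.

10      [10]
negate  [-10]
-4      [-10, -4]
-       [-6]
-7      [-6, -7]
negate  [-6, 7]
negate  [-6, -7]
-       [1]
-2      [1, -2]
+       [-1]
negate  [1]
-7      [1, -7]
+       [-6]
-3      [-6, -3]

[-6, -3]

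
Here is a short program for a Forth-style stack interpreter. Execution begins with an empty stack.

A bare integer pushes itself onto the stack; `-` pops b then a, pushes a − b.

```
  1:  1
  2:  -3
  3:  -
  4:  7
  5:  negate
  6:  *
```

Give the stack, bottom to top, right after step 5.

[4, -7]

1       [1]
-3      [1, -3]
-       [4]
7       [4, 7]
negate  [4, -7]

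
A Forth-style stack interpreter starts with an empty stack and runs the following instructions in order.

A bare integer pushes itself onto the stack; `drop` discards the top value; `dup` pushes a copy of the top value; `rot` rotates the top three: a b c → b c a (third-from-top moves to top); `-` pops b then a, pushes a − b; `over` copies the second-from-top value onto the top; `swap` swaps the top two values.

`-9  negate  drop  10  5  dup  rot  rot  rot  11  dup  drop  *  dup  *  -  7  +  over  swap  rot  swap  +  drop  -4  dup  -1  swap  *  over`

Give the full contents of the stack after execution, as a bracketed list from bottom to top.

-9     → -9
negate → 9
drop   → (empty)
10     → 10
5      → 10 5
dup    → 10 5 5
rot    → 5 5 10
rot    → 5 10 5
rot    → 10 5 5
11     → 10 5 5 11
dup    → 10 5 5 11 11
drop   → 10 5 5 11
*      → 10 5 55
dup    → 10 5 55 55
*      → 10 5 3025
-      → 10 -3020
7      → 10 -3020 7
+      → 10 -3013
over   → 10 -3013 10
swap   → 10 10 -3013
rot    → 10 -3013 10
swap   → 10 10 -3013
+      → 10 -3003
drop   → 10
-4     → 10 -4
dup    → 10 -4 -4
-1     → 10 -4 -4 -1
swap   → 10 -4 -1 -4
*      → 10 -4 4
over   → 10 -4 4 -4

[10, -4, 4, -4]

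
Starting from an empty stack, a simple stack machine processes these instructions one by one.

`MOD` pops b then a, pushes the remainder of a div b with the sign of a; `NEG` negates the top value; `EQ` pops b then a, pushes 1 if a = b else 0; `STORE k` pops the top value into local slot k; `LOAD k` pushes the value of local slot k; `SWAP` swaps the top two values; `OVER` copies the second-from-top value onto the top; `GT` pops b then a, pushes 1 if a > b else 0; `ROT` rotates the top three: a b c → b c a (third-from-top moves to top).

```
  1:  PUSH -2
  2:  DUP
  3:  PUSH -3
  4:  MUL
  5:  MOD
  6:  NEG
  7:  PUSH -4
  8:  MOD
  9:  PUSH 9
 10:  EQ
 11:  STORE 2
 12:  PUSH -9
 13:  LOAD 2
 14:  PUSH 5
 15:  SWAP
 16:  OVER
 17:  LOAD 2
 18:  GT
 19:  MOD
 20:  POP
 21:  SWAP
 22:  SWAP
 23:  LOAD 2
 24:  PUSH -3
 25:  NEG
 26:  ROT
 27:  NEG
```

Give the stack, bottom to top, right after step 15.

[-9, 5, 0]

PUSH -2 : [-2]
DUP     : [-2, -2]
PUSH -3 : [-2, -2, -3]
MUL     : [-2, 6]
MOD     : [-2]
NEG     : [2]
PUSH -4 : [2, -4]
MOD     : [2]
PUSH 9  : [2, 9]
EQ      : [0]
STORE 2 : []
PUSH -9 : [-9]
LOAD 2  : [-9, 0]
PUSH 5  : [-9, 0, 5]
SWAP    : [-9, 5, 0]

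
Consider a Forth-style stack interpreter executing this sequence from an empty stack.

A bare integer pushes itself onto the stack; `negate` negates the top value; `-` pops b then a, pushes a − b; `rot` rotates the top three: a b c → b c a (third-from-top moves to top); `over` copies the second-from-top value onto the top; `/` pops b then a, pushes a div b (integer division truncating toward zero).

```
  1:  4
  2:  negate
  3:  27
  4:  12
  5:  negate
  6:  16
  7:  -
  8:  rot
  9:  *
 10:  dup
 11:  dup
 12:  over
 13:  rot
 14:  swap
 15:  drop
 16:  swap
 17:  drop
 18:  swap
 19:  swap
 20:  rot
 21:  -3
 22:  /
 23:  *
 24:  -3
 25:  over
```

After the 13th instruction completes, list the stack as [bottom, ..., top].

4      : 4
negate : -4
27     : -4 27
12     : -4 27 12
negate : -4 27 -12
16     : -4 27 -12 16
-      : -4 27 -28
rot    : 27 -28 -4
*      : 27 112
dup    : 27 112 112
dup    : 27 112 112 112
over   : 27 112 112 112 112
rot    : 27 112 112 112 112

[27, 112, 112, 112, 112]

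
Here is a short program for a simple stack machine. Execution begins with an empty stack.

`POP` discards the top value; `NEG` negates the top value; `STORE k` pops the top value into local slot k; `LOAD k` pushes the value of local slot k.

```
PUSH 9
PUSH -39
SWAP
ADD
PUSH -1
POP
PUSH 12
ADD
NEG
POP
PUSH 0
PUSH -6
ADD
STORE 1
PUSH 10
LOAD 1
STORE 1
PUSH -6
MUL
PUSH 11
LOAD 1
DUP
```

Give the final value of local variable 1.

PUSH 9   : [9]
PUSH -39 : [9, -39]
SWAP     : [-39, 9]
ADD      : [-30]
PUSH -1  : [-30, -1]
POP      : [-30]
PUSH 12  : [-30, 12]
ADD      : [-18]
NEG      : [18]
POP      : []
PUSH 0   : [0]
PUSH -6  : [0, -6]
ADD      : [-6]
STORE 1  : []
PUSH 10  : [10]
LOAD 1   : [10, -6]
STORE 1  : [10]
PUSH -6  : [10, -6]
MUL      : [-60]
PUSH 11  : [-60, 11]
LOAD 1   : [-60, 11, -6]
DUP      : [-60, 11, -6, -6]

-6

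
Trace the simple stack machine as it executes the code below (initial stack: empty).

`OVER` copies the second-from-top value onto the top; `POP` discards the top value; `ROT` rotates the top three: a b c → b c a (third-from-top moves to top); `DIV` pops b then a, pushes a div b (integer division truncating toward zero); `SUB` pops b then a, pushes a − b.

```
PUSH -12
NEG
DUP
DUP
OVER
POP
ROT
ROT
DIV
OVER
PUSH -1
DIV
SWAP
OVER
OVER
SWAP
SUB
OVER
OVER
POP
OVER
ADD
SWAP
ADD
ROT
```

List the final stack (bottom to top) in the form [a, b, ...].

PUSH -12 : [-12]
NEG      : [12]
DUP      : [12, 12]
DUP      : [12, 12, 12]
OVER     : [12, 12, 12, 12]
POP      : [12, 12, 12]
ROT      : [12, 12, 12]
ROT      : [12, 12, 12]
DIV      : [12, 1]
OVER     : [12, 1, 12]
PUSH -1  : [12, 1, 12, -1]
DIV      : [12, 1, -12]
SWAP     : [12, -12, 1]
OVER     : [12, -12, 1, -12]
OVER     : [12, -12, 1, -12, 1]
SWAP     : [12, -12, 1, 1, -12]
SUB      : [12, -12, 1, 13]
OVER     : [12, -12, 1, 13, 1]
OVER     : [12, -12, 1, 13, 1, 13]
POP      : [12, -12, 1, 13, 1]
OVER     : [12, -12, 1, 13, 1, 13]
ADD      : [12, -12, 1, 13, 14]
SWAP     : [12, -12, 1, 14, 13]
ADD      : [12, -12, 1, 27]
ROT      : [12, 1, 27, -12]

[12, 1, 27, -12]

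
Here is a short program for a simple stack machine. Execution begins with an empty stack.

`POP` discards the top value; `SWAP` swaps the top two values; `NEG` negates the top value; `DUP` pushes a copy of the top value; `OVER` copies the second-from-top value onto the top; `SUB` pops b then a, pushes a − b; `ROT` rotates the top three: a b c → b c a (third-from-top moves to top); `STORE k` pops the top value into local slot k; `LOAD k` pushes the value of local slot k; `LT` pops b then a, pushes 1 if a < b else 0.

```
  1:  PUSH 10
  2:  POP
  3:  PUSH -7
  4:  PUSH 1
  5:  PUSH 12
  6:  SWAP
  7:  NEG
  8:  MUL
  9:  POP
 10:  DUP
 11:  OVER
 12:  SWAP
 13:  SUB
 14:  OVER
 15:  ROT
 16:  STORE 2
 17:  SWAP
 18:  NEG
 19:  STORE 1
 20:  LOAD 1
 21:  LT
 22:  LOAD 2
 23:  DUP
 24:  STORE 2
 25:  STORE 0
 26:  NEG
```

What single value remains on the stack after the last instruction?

-1

PUSH 10  10
POP      (empty)
PUSH -7  -7
PUSH 1   -7 1
PUSH 12  -7 1 12
SWAP     -7 12 1
NEG      -7 12 -1
MUL      -7 -12
POP      -7
DUP      -7 -7
OVER     -7 -7 -7
SWAP     -7 -7 -7
SUB      -7 0
OVER     -7 0 -7
ROT      0 -7 -7
STORE 2  0 -7
SWAP     -7 0
NEG      -7 0
STORE 1  -7
LOAD 1   -7 0
LT       1
LOAD 2   1 -7
DUP      1 -7 -7
STORE 2  1 -7
STORE 0  1
NEG      -1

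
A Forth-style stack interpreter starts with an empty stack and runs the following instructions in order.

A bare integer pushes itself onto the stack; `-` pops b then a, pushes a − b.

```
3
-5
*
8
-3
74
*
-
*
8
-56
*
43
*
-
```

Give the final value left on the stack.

3   -> 3
-5  -> 3 -5
*   -> -15
8   -> -15 8
-3  -> -15 8 -3
74  -> -15 8 -3 74
*   -> -15 8 -222
-   -> -15 230
*   -> -3450
8   -> -3450 8
-56 -> -3450 8 -56
*   -> -3450 -448
43  -> -3450 -448 43
*   -> -3450 -19264
-   -> 15814

15814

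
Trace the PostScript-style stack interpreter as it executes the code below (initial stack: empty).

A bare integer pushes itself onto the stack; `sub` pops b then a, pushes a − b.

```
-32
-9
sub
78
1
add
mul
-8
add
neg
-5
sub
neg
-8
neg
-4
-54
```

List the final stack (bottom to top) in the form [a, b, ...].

[-1830, 8, -4, -54]

-32 -> [-32]
-9  -> [-32, -9]
sub -> [-23]
78  -> [-23, 78]
1   -> [-23, 78, 1]
add -> [-23, 79]
mul -> [-1817]
-8  -> [-1817, -8]
add -> [-1825]
neg -> [1825]
-5  -> [1825, -5]
sub -> [1830]
neg -> [-1830]
-8  -> [-1830, -8]
neg -> [-1830, 8]
-4  -> [-1830, 8, -4]
-54 -> [-1830, 8, -4, -54]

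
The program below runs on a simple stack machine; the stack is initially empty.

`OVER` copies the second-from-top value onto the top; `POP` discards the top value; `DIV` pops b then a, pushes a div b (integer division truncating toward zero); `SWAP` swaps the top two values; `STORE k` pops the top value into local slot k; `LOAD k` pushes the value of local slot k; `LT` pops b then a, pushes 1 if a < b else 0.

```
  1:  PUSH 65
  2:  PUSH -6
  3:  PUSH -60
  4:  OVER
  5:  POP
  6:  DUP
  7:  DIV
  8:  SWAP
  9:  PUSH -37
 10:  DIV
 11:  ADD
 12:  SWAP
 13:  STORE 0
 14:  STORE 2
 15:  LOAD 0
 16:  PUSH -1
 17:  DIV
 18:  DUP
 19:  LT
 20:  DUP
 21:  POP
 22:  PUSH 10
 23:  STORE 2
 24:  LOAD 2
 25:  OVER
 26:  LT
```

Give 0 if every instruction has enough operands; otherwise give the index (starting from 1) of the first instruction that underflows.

0

PUSH 65  → 65
PUSH -6  → 65 -6
PUSH -60 → 65 -6 -60
OVER     → 65 -6 -60 -6
POP      → 65 -6 -60
DUP      → 65 -6 -60 -60
DIV      → 65 -6 1
SWAP     → 65 1 -6
PUSH -37 → 65 1 -6 -37
DIV      → 65 1 0
ADD      → 65 1
SWAP     → 1 65
STORE 0  → 1
STORE 2  → (empty)
LOAD 0   → 65
PUSH -1  → 65 -1
DIV      → -65
DUP      → -65 -65
LT       → 0
DUP      → 0 0
POP      → 0
PUSH 10  → 0 10
STORE 2  → 0
LOAD 2   → 0 10
OVER     → 0 10 0
LT       → 0 0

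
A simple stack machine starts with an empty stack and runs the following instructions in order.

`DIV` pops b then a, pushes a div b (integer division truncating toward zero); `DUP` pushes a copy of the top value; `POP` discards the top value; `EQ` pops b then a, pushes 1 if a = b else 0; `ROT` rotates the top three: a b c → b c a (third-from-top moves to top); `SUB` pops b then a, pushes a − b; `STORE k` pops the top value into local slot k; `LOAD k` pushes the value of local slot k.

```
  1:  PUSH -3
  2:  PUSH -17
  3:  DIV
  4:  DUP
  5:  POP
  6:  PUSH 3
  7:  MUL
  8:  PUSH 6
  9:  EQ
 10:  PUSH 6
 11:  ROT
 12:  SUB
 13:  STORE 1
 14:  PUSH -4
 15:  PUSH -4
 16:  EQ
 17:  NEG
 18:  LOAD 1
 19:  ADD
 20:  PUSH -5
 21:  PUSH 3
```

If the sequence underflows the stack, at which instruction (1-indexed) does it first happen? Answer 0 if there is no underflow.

11

PUSH -3  → [-3]
PUSH -17 → [-3, -17]
DIV      → [0]
DUP      → [0, 0]
POP      → [0]
PUSH 3   → [0, 3]
MUL      → [0]
PUSH 6   → [0, 6]
EQ       → [0]
PUSH 6   → [0, 6]
ROT  — needs 3 operands, stack has 2 → underflow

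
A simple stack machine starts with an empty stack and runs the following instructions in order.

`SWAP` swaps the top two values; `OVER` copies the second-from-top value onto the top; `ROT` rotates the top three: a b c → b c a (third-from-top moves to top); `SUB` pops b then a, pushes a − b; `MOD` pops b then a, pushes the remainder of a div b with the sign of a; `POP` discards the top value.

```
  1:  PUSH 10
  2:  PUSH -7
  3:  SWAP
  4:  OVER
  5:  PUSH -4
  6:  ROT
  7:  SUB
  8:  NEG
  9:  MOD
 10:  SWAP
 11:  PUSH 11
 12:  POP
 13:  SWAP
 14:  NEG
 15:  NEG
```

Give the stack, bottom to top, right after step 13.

PUSH 10 → [10]
PUSH -7 → [10, -7]
SWAP    → [-7, 10]
OVER    → [-7, 10, -7]
PUSH -4 → [-7, 10, -7, -4]
ROT     → [-7, -7, -4, 10]
SUB     → [-7, -7, -14]
NEG     → [-7, -7, 14]
MOD     → [-7, -7]
SWAP    → [-7, -7]
PUSH 11 → [-7, -7, 11]
POP     → [-7, -7]
SWAP    → [-7, -7]

[-7, -7]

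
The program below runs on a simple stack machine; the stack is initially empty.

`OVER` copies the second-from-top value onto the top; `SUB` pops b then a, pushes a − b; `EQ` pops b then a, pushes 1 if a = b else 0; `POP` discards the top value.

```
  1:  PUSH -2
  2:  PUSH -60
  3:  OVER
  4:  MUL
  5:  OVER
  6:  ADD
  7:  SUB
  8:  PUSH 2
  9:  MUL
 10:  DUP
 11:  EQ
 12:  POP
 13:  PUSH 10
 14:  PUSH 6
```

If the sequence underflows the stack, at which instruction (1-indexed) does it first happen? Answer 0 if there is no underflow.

PUSH -2  : -2
PUSH -60 : -2 -60
OVER     : -2 -60 -2
MUL      : -2 120
OVER     : -2 120 -2
ADD      : -2 118
SUB      : -120
PUSH 2   : -120 2
MUL      : -240
DUP      : -240 -240
EQ       : 1
POP      : (empty)
PUSH 10  : 10
PUSH 6   : 10 6

0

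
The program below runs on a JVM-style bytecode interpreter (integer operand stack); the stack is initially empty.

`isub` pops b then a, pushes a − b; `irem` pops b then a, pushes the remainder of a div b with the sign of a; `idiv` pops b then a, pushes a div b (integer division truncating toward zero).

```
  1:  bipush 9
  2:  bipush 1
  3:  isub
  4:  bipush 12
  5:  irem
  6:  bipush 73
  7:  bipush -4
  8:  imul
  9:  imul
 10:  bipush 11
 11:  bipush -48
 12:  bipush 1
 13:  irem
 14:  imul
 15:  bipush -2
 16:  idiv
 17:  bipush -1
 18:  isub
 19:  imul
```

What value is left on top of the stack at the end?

bipush 9   → [9]
bipush 1   → [9, 1]
isub       → [8]
bipush 12  → [8, 12]
irem       → [8]
bipush 73  → [8, 73]
bipush -4  → [8, 73, -4]
imul       → [8, -292]
imul       → [-2336]
bipush 11  → [-2336, 11]
bipush -48 → [-2336, 11, -48]
bipush 1   → [-2336, 11, -48, 1]
irem       → [-2336, 11, 0]
imul       → [-2336, 0]
bipush -2  → [-2336, 0, -2]
idiv       → [-2336, 0]
bipush -1  → [-2336, 0, -1]
isub       → [-2336, 1]
imul       → [-2336]

-2336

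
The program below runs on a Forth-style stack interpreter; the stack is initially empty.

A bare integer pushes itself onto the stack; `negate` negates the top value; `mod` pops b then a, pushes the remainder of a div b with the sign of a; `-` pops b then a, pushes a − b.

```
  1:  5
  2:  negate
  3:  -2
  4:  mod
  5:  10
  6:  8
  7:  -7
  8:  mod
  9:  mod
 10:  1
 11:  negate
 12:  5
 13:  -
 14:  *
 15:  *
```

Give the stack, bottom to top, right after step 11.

5       [5]
negate  [-5]
-2      [-5, -2]
mod     [-1]
10      [-1, 10]
8       [-1, 10, 8]
-7      [-1, 10, 8, -7]
mod     [-1, 10, 1]
mod     [-1, 0]
1       [-1, 0, 1]
negate  [-1, 0, -1]

[-1, 0, -1]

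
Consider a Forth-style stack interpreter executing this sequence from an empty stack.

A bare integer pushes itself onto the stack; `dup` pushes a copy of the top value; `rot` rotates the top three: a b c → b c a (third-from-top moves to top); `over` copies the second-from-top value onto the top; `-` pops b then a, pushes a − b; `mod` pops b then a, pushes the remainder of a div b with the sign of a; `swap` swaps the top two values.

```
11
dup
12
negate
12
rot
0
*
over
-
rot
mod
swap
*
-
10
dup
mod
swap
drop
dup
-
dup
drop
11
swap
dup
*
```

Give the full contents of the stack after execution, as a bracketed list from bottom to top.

11     : 11
dup    : 11 11
12     : 11 11 12
negate : 11 11 -12
12     : 11 11 -12 12
rot    : 11 -12 12 11
0      : 11 -12 12 11 0
*      : 11 -12 12 0
over   : 11 -12 12 0 12
-      : 11 -12 12 -12
rot    : 11 12 -12 -12
mod    : 11 12 0
swap   : 11 0 12
*      : 11 0
-      : 11
10     : 11 10
dup    : 11 10 10
mod    : 11 0
swap   : 0 11
drop   : 0
dup    : 0 0
-      : 0
dup    : 0 0
drop   : 0
11     : 0 11
swap   : 11 0
dup    : 11 0 0
*      : 11 0

[11, 0]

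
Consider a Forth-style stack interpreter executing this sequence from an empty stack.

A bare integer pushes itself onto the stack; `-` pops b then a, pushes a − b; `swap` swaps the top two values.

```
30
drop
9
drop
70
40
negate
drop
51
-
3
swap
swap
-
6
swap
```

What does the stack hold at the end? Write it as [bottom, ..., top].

[6, 16]

30      30
drop    (empty)
9       9
drop    (empty)
70      70
40      70 40
negate  70 -40
drop    70
51      70 51
-       19
3       19 3
swap    3 19
swap    19 3
-       16
6       16 6
swap    6 16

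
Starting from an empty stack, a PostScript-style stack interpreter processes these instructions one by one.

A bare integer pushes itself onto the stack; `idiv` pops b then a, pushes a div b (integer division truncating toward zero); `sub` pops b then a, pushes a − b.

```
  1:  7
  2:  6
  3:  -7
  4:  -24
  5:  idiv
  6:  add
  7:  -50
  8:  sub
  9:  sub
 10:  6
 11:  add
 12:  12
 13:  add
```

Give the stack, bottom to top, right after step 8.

[7, 56]

7    : 7
6    : 7 6
-7   : 7 6 -7
-24  : 7 6 -7 -24
idiv : 7 6 0
add  : 7 6
-50  : 7 6 -50
sub  : 7 56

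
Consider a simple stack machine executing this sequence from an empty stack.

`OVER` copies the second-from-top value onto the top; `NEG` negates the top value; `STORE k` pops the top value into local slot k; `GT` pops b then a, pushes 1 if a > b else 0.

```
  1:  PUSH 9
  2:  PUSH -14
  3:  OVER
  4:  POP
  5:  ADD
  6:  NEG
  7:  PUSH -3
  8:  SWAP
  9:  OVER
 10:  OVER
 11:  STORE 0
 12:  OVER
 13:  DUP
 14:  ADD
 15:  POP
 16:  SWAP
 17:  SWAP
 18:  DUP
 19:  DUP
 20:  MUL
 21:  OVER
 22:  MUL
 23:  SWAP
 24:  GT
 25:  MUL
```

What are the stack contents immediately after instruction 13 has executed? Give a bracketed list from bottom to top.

PUSH 9   : [9]
PUSH -14 : [9, -14]
OVER     : [9, -14, 9]
POP      : [9, -14]
ADD      : [-5]
NEG      : [5]
PUSH -3  : [5, -3]
SWAP     : [-3, 5]
OVER     : [-3, 5, -3]
OVER     : [-3, 5, -3, 5]
STORE 0  : [-3, 5, -3]
OVER     : [-3, 5, -3, 5]
DUP      : [-3, 5, -3, 5, 5]

[-3, 5, -3, 5, 5]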